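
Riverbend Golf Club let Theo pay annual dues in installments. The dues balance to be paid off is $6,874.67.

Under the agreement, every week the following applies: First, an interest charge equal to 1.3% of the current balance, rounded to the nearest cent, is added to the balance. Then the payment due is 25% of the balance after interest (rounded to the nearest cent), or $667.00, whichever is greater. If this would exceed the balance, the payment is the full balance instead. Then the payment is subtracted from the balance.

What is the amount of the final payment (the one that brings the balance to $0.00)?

$358.49

Week 1: opening $6,874.67; interest $89.37 → $6,964.04; payment $1,741.01; balance $5,223.03
Week 2: opening $5,223.03; interest $67.90 → $5,290.93; payment $1,322.73; balance $3,968.20
Week 3: opening $3,968.20; interest $51.59 → $4,019.79; payment $1,004.95; balance $3,014.84
Week 4: opening $3,014.84; interest $39.19 → $3,054.03; payment $763.51; balance $2,290.52
Week 5: opening $2,290.52; interest $29.78 → $2,320.30; payment $667.00; balance $1,653.30
Week 6: opening $1,653.30; interest $21.49 → $1,674.79; payment $667.00; balance $1,007.79
Week 7: opening $1,007.79; interest $13.10 → $1,020.89; payment $667.00; balance $353.89
Week 8: opening $353.89; interest $4.60 → $358.49; payment $358.49; balance $0.00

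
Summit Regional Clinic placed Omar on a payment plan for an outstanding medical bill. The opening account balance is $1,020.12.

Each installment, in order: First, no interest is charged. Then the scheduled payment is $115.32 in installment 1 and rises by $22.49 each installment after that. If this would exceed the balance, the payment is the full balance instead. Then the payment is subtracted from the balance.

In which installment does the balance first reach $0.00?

6

# | Opening | Payment | End bal
1 | $1,020.12 | $115.32 | $904.80
2 | $904.80 | $137.81 | $766.99
3 | $766.99 | $160.30 | $606.69
4 | $606.69 | $182.79 | $423.90
5 | $423.90 | $205.28 | $218.62
6 | $218.62 | $218.62 | $0.00
Balance reaches $0.00 in installment 6.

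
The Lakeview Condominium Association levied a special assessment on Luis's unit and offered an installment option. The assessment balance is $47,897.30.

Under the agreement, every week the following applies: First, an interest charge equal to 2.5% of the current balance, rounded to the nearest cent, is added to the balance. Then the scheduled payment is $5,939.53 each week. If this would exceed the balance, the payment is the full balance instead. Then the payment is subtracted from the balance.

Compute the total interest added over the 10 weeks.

$6,267.76

# | Opening | Interest | Payment | End bal
1 | $47,897.30 | $1,197.43 | $5,939.53 | $43,155.20
2 | $43,155.20 | $1,078.88 | $5,939.53 | $38,294.55
3 | $38,294.55 | $957.36 | $5,939.53 | $33,312.38
4 | $33,312.38 | $832.81 | $5,939.53 | $28,205.66
5 | $28,205.66 | $705.14 | $5,939.53 | $22,971.27
6 | $22,971.27 | $574.28 | $5,939.53 | $17,606.02
7 | $17,606.02 | $440.15 | $5,939.53 | $12,106.64
8 | $12,106.64 | $302.67 | $5,939.53 | $6,469.78
9 | $6,469.78 | $161.74 | $5,939.53 | $691.99
10 | $691.99 | $17.30 | $709.29 | $0.00
Total interest: $1,197.43 + $1,078.88 + $957.36 + $832.81 + $705.14 + $574.28 + $440.15 + $302.67 + $161.74 + $17.30 = $6,267.76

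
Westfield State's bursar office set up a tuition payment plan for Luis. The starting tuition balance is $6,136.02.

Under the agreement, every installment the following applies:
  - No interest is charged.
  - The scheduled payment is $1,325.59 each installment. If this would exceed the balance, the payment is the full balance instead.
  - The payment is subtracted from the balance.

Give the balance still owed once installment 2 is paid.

# | Opening | Payment | End bal
1 | $6,136.02 | $1,325.59 | $4,810.43
2 | $4,810.43 | $1,325.59 | $3,484.84

$3,484.84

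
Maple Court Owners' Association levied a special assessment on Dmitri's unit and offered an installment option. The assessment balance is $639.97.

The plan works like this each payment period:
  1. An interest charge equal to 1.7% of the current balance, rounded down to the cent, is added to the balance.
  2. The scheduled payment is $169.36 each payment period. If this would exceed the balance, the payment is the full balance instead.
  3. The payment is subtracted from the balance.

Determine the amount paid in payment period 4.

$159.03

Payment period 1: $639.97 +$10.87 interest = $650.84; pay $169.36 → $481.48
Payment period 2: $481.48 +$8.18 interest = $489.66; pay $169.36 → $320.30
Payment period 3: $320.30 +$5.44 interest = $325.74; pay $169.36 → $156.38
Payment period 4: $156.38 +$2.65 interest = $159.03; pay $159.03 → $0.00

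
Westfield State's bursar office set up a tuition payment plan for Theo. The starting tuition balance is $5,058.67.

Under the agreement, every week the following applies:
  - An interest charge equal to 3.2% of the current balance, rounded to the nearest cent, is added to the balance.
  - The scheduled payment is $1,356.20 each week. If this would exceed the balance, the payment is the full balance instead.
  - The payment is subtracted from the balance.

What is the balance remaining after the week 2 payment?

$2,631.81

# | Opening | Interest | Payment | End bal
1 | $5,058.67 | $161.88 | $1,356.20 | $3,864.35
2 | $3,864.35 | $123.66 | $1,356.20 | $2,631.81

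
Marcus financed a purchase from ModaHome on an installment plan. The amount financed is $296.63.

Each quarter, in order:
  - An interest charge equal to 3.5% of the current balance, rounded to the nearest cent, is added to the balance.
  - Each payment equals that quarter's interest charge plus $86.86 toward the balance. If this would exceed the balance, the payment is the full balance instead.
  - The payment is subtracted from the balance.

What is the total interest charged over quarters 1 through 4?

$23.28

# | Opening | Interest | Payment | End bal
1 | $296.63 | $10.38 | $97.24 | $209.77
2 | $209.77 | $7.34 | $94.20 | $122.91
3 | $122.91 | $4.30 | $91.16 | $36.05
4 | $36.05 | $1.26 | $37.31 | $0.00
Total interest: $10.38 + $7.34 + $4.30 + $1.26 = $23.28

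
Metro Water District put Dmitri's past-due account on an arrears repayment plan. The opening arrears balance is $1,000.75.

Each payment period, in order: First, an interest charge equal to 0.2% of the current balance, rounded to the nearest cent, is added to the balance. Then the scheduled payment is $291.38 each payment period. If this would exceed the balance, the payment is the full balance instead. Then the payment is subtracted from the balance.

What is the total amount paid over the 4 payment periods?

$1,005.27

Payment period 1: opening $1,000.75; interest $2.00 → $1,002.75; payment $291.38; balance $711.37
Payment period 2: opening $711.37; interest $1.42 → $712.79; payment $291.38; balance $421.41
Payment period 3: opening $421.41; interest $0.84 → $422.25; payment $291.38; balance $130.87
Payment period 4: opening $130.87; interest $0.26 → $131.13; payment $131.13; balance $0.00
Total paid: $1,005.27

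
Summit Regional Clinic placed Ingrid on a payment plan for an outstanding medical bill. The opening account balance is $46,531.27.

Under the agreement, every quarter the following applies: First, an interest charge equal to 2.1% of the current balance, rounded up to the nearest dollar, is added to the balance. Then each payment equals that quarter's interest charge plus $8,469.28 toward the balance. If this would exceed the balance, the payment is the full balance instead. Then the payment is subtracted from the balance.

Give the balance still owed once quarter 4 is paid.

$12,654.15

Quarter 1: opening $46,531.27; interest $978.00 → $47,509.27; payment $9,447.28; balance $38,061.99
Quarter 2: opening $38,061.99; interest $800.00 → $38,861.99; payment $9,269.28; balance $29,592.71
Quarter 3: opening $29,592.71; interest $622.00 → $30,214.71; payment $9,091.28; balance $21,123.43
Quarter 4: opening $21,123.43; interest $444.00 → $21,567.43; payment $8,913.28; balance $12,654.15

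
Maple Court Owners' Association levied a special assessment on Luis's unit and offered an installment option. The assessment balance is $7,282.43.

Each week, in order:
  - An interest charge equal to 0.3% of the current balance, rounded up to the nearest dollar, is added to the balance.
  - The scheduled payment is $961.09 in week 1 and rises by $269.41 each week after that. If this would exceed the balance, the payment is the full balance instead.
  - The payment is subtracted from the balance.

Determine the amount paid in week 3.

$1,499.91

Week 1: $7,282.43 +$22.00 interest = $7,304.43; pay $961.09 → $6,343.34
Week 2: $6,343.34 +$20.00 interest = $6,363.34; pay $1,230.50 → $5,132.84
Week 3: $5,132.84 +$16.00 interest = $5,148.84; pay $1,499.91 → $3,648.93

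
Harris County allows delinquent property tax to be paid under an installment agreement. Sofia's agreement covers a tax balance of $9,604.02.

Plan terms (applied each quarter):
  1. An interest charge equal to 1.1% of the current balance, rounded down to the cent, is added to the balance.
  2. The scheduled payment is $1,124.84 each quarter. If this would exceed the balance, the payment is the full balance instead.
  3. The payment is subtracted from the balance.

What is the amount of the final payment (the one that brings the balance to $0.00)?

Quarter 1: opening $9,604.02; interest $105.64 → $9,709.66; payment $1,124.84; balance $8,584.82
Quarter 2: opening $8,584.82; interest $94.43 → $8,679.25; payment $1,124.84; balance $7,554.41
Quarter 3: opening $7,554.41; interest $83.09 → $7,637.50; payment $1,124.84; balance $6,512.66
Quarter 4: opening $6,512.66; interest $71.63 → $6,584.29; payment $1,124.84; balance $5,459.45
Quarter 5: opening $5,459.45; interest $60.05 → $5,519.50; payment $1,124.84; balance $4,394.66
Quarter 6: opening $4,394.66; interest $48.34 → $4,443.00; payment $1,124.84; balance $3,318.16
Quarter 7: opening $3,318.16; interest $36.49 → $3,354.65; payment $1,124.84; balance $2,229.81
Quarter 8: opening $2,229.81; interest $24.52 → $2,254.33; payment $1,124.84; balance $1,129.49
Quarter 9: opening $1,129.49; interest $12.42 → $1,141.91; payment $1,124.84; balance $17.07
Quarter 10: opening $17.07; interest $0.18 → $17.25; payment $17.25; balance $0.00

$17.25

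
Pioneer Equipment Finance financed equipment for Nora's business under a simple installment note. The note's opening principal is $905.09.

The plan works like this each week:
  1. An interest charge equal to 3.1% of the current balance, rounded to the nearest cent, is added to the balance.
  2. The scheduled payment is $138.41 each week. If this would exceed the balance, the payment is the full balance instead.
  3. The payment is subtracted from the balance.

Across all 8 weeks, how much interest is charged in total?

Week 1: opening $905.09; interest $28.06 → $933.15; payment $138.41; balance $794.74
Week 2: opening $794.74; interest $24.64 → $819.38; payment $138.41; balance $680.97
Week 3: opening $680.97; interest $21.11 → $702.08; payment $138.41; balance $563.67
Week 4: opening $563.67; interest $17.47 → $581.14; payment $138.41; balance $442.73
Week 5: opening $442.73; interest $13.72 → $456.45; payment $138.41; balance $318.04
Week 6: opening $318.04; interest $9.86 → $327.90; payment $138.41; balance $189.49
Week 7: opening $189.49; interest $5.87 → $195.36; payment $138.41; balance $56.95
Week 8: opening $56.95; interest $1.77 → $58.72; payment $58.72; balance $0.00
Total interest: $28.06 + $24.64 + $21.11 + $17.47 + $13.72 + $9.86 + $5.87 + $1.77 = $122.50

$122.50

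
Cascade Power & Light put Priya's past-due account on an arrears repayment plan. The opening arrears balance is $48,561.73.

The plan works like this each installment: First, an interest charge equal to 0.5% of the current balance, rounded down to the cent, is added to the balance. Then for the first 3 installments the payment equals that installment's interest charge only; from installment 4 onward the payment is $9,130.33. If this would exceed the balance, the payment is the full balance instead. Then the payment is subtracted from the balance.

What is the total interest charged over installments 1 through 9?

$1,514.20

Installment 1: opening $48,561.73; interest $242.80 → $48,804.53; payment $242.80; balance $48,561.73
Installment 2: opening $48,561.73; interest $242.80 → $48,804.53; payment $242.80; balance $48,561.73
Installment 3: opening $48,561.73; interest $242.80 → $48,804.53; payment $242.80; balance $48,561.73
Installment 4: opening $48,561.73; interest $242.80 → $48,804.53; payment $9,130.33; balance $39,674.20
Installment 5: opening $39,674.20; interest $198.37 → $39,872.57; payment $9,130.33; balance $30,742.24
Installment 6: opening $30,742.24; interest $153.71 → $30,895.95; payment $9,130.33; balance $21,765.62
Installment 7: opening $21,765.62; interest $108.82 → $21,874.44; payment $9,130.33; balance $12,744.11
Installment 8: opening $12,744.11; interest $63.72 → $12,807.83; payment $9,130.33; balance $3,677.50
Installment 9: opening $3,677.50; interest $18.38 → $3,695.88; payment $3,695.88; balance $0.00
Total interest: $242.80 + $242.80 + $242.80 + $242.80 + $198.37 + $153.71 + $108.82 + $63.72 + $18.38 = $1,514.20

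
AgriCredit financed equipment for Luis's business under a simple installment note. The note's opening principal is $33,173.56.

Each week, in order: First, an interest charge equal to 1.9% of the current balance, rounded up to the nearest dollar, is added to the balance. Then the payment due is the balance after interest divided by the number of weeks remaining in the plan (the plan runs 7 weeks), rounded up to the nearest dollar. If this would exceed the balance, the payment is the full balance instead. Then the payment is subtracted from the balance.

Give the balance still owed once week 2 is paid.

$24,604.56

Week 1: $33,173.56 +$631.00 interest = $33,804.56; pay $4,830.00 → $28,974.56
Week 2: $28,974.56 +$551.00 interest = $29,525.56; pay $4,921.00 → $24,604.56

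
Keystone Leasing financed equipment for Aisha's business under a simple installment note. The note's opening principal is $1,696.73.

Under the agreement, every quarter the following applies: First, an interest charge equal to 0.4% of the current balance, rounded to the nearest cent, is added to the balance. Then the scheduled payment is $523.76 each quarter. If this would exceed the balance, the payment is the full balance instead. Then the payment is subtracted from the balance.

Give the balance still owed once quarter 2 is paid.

$660.72

Quarter 1: opening $1,696.73; interest $6.79 → $1,703.52; payment $523.76; balance $1,179.76
Quarter 2: opening $1,179.76; interest $4.72 → $1,184.48; payment $523.76; balance $660.72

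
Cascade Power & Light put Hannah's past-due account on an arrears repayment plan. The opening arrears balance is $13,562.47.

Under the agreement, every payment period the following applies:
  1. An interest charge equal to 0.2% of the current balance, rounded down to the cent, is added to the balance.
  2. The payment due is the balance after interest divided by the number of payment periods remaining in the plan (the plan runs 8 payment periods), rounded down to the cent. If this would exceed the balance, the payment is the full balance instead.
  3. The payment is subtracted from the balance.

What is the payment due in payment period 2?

# | Opening | Interest | Payment | End bal
1 | $13,562.47 | $27.12 | $1,698.69 | $11,890.90
2 | $11,890.90 | $23.78 | $1,702.09 | $10,212.59

$1,702.09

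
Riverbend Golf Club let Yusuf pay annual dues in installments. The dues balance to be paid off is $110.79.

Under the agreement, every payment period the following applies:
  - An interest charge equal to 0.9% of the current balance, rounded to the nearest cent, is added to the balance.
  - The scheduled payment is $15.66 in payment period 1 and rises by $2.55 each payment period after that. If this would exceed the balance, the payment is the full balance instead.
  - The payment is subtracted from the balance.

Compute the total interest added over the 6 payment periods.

$3.52

Payment period 1: $110.79 +$1.00 interest = $111.79; pay $15.66 → $96.13
Payment period 2: $96.13 +$0.87 interest = $97.00; pay $18.21 → $78.79
Payment period 3: $78.79 +$0.71 interest = $79.50; pay $20.76 → $58.74
Payment period 4: $58.74 +$0.53 interest = $59.27; pay $23.31 → $35.96
Payment period 5: $35.96 +$0.32 interest = $36.28; pay $25.86 → $10.42
Payment period 6: $10.42 +$0.09 interest = $10.51; pay $10.51 → $0.00
Total interest: $1.00 + $0.87 + $0.71 + $0.53 + $0.32 + $0.09 = $3.52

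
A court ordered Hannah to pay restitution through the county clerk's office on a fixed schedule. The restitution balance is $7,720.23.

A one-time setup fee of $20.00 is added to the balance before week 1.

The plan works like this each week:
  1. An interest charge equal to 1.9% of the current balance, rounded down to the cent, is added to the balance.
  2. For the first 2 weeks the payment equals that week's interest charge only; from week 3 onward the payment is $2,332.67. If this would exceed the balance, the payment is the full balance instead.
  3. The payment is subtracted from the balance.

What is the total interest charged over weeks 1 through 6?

Week 1: $7,740.23 +$147.06 interest = $7,887.29; pay $147.06 → $7,740.23
Week 2: $7,740.23 +$147.06 interest = $7,887.29; pay $147.06 → $7,740.23
Week 3: $7,740.23 +$147.06 interest = $7,887.29; pay $2,332.67 → $5,554.62
Week 4: $5,554.62 +$105.53 interest = $5,660.15; pay $2,332.67 → $3,327.48
Week 5: $3,327.48 +$63.22 interest = $3,390.70; pay $2,332.67 → $1,058.03
Week 6: $1,058.03 +$20.10 interest = $1,078.13; pay $1,078.13 → $0.00
Total interest: $147.06 + $147.06 + $147.06 + $105.53 + $63.22 + $20.10 = $630.03

$630.03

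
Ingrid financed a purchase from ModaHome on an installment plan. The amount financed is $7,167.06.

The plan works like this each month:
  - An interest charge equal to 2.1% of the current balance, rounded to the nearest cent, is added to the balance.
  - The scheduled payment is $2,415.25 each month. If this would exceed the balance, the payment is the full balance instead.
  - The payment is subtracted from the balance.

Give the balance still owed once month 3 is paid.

$229.16

Month 1: opening $7,167.06; interest $150.51 → $7,317.57; payment $2,415.25; balance $4,902.32
Month 2: opening $4,902.32; interest $102.95 → $5,005.27; payment $2,415.25; balance $2,590.02
Month 3: opening $2,590.02; interest $54.39 → $2,644.41; payment $2,415.25; balance $229.16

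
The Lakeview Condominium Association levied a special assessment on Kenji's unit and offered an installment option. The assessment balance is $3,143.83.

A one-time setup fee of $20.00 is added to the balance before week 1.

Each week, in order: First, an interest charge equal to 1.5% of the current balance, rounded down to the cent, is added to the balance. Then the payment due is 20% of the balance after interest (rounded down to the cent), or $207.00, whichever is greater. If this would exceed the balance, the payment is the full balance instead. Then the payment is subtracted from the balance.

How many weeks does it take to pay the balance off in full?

Week 1: opening $3,163.83; interest $47.45 → $3,211.28; payment $642.25; balance $2,569.03
Week 2: opening $2,569.03; interest $38.53 → $2,607.56; payment $521.51; balance $2,086.05
Week 3: opening $2,086.05; interest $31.29 → $2,117.34; payment $423.46; balance $1,693.88
Week 4: opening $1,693.88; interest $25.40 → $1,719.28; payment $343.85; balance $1,375.43
Week 5: opening $1,375.43; interest $20.63 → $1,396.06; payment $279.21; balance $1,116.85
Week 6: opening $1,116.85; interest $16.75 → $1,133.60; payment $226.72; balance $906.88
Week 7: opening $906.88; interest $13.60 → $920.48; payment $207.00; balance $713.48
Week 8: opening $713.48; interest $10.70 → $724.18; payment $207.00; balance $517.18
Week 9: opening $517.18; interest $7.75 → $524.93; payment $207.00; balance $317.93
Week 10: opening $317.93; interest $4.76 → $322.69; payment $207.00; balance $115.69
Week 11: opening $115.69; interest $1.73 → $117.42; payment $117.42; balance $0.00
Balance reaches $0.00 in week 11.

11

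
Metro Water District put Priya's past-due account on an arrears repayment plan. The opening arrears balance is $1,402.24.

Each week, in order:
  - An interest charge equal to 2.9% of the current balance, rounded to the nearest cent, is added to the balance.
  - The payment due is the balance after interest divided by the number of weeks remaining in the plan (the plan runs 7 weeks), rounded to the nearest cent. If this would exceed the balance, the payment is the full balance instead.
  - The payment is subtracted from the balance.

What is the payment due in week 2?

$212.11

Week 1: $1,402.24 +$40.66 interest = $1,442.90; pay $206.13 → $1,236.77
Week 2: $1,236.77 +$35.87 interest = $1,272.64; pay $212.11 → $1,060.53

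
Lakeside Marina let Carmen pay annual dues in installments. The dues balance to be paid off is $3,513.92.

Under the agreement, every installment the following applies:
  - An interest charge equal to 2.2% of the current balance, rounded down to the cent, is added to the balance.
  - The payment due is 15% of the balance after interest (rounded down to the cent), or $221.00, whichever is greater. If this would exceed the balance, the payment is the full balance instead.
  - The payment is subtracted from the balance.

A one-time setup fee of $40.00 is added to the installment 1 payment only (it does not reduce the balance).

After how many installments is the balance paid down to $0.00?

Installment 1: opening $3,513.92; interest $77.30 → $3,591.22; payment $538.68 (+ $40.00 fee); balance $3,052.54
Installment 2: opening $3,052.54; interest $67.15 → $3,119.69; payment $467.95; balance $2,651.74
Installment 3: opening $2,651.74; interest $58.33 → $2,710.07; payment $406.51; balance $2,303.56
Installment 4: opening $2,303.56; interest $50.67 → $2,354.23; payment $353.13; balance $2,001.10
Installment 5: opening $2,001.10; interest $44.02 → $2,045.12; payment $306.76; balance $1,738.36
Installment 6: opening $1,738.36; interest $38.24 → $1,776.60; payment $266.49; balance $1,510.11
Installment 7: opening $1,510.11; interest $33.22 → $1,543.33; payment $231.49; balance $1,311.84
Installment 8: opening $1,311.84; interest $28.86 → $1,340.70; payment $221.00; balance $1,119.70
Installment 9: opening $1,119.70; interest $24.63 → $1,144.33; payment $221.00; balance $923.33
Installment 10: opening $923.33; interest $20.31 → $943.64; payment $221.00; balance $722.64
Installment 11: opening $722.64; interest $15.89 → $738.53; payment $221.00; balance $517.53
Installment 12: opening $517.53; interest $11.38 → $528.91; payment $221.00; balance $307.91
Installment 13: opening $307.91; interest $6.77 → $314.68; payment $221.00; balance $93.68
Installment 14: opening $93.68; interest $2.06 → $95.74; payment $95.74; balance $0.00
Balance reaches $0.00 in installment 14.

14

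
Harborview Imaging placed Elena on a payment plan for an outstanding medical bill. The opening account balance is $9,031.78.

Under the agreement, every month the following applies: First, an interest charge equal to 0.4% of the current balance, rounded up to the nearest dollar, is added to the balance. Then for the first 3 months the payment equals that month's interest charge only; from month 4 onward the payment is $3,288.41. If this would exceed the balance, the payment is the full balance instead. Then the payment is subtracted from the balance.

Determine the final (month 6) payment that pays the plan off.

# | Opening | Interest | Payment | End bal
1 | $9,031.78 | $37.00 | $37.00 | $9,031.78
2 | $9,031.78 | $37.00 | $37.00 | $9,031.78
3 | $9,031.78 | $37.00 | $37.00 | $9,031.78
4 | $9,031.78 | $37.00 | $3,288.41 | $5,780.37
5 | $5,780.37 | $24.00 | $3,288.41 | $2,515.96
6 | $2,515.96 | $11.00 | $2,526.96 | $0.00

$2,526.96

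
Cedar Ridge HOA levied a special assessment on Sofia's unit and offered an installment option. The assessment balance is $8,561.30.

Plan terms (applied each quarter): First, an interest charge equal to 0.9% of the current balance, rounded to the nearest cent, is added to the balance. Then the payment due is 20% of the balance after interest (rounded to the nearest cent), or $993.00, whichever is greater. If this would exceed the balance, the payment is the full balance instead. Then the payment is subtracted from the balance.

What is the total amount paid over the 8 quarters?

$8,866.88

# | Opening | Interest | Payment | End bal
1 | $8,561.30 | $77.05 | $1,727.67 | $6,910.68
2 | $6,910.68 | $62.20 | $1,394.58 | $5,578.30
3 | $5,578.30 | $50.20 | $1,125.70 | $4,502.80
4 | $4,502.80 | $40.53 | $993.00 | $3,550.33
5 | $3,550.33 | $31.95 | $993.00 | $2,589.28
6 | $2,589.28 | $23.30 | $993.00 | $1,619.58
7 | $1,619.58 | $14.58 | $993.00 | $641.16
8 | $641.16 | $5.77 | $646.93 | $0.00
Total paid: $8,866.88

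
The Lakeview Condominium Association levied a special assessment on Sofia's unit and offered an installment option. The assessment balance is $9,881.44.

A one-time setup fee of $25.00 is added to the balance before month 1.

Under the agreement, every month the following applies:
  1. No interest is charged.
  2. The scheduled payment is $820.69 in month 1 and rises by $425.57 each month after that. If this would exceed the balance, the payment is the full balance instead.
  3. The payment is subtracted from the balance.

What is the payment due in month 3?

# | Opening | Payment | End bal
1 | $9,906.44 | $820.69 | $9,085.75
2 | $9,085.75 | $1,246.26 | $7,839.49
3 | $7,839.49 | $1,671.83 | $6,167.66

$1,671.83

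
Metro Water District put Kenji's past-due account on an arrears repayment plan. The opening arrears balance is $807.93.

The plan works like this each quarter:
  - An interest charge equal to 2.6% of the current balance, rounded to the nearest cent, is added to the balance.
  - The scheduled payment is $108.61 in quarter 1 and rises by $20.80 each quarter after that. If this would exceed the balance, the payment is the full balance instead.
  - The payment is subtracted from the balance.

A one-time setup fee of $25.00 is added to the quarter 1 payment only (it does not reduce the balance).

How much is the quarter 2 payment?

Quarter 1: opening $807.93; interest $21.01 → $828.94; payment $108.61 (+ $25.00 fee); balance $720.33
Quarter 2: opening $720.33; interest $18.73 → $739.06; payment $129.41; balance $609.65

$129.41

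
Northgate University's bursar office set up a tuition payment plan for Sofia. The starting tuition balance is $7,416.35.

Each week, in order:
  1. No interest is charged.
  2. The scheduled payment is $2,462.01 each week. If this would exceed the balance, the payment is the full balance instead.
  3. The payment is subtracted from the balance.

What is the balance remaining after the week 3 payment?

$30.32

Week 1: opening $7,416.35; payment $2,462.01; balance $4,954.34
Week 2: opening $4,954.34; payment $2,462.01; balance $2,492.33
Week 3: opening $2,492.33; payment $2,462.01; balance $30.32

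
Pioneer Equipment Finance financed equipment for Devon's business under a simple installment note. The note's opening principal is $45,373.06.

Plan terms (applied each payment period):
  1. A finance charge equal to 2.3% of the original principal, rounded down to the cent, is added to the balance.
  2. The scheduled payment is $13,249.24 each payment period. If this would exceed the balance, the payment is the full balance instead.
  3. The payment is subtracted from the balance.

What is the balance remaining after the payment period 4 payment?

# | Opening | Interest | Payment | End bal
1 | $45,373.06 | $1,043.58 | $13,249.24 | $33,167.40
2 | $33,167.40 | $1,043.58 | $13,249.24 | $20,961.74
3 | $20,961.74 | $1,043.58 | $13,249.24 | $8,756.08
4 | $8,756.08 | $1,043.58 | $9,799.66 | $0.00

$0.00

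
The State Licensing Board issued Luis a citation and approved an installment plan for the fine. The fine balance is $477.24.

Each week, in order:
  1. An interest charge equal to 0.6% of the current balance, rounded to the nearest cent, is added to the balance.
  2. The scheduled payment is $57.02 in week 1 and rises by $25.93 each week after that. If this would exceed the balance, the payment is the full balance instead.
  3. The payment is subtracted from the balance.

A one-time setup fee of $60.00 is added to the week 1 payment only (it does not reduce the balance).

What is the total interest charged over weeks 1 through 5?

$9.49

Week 1: opening $477.24; interest $2.86 → $480.10; payment $57.02 (+ $60.00 fee); balance $423.08
Week 2: opening $423.08; interest $2.54 → $425.62; payment $82.95; balance $342.67
Week 3: opening $342.67; interest $2.06 → $344.73; payment $108.88; balance $235.85
Week 4: opening $235.85; interest $1.42 → $237.27; payment $134.81; balance $102.46
Week 5: opening $102.46; interest $0.61 → $103.07; payment $103.07; balance $0.00
Total interest: $2.86 + $2.54 + $2.06 + $1.42 + $0.61 = $9.49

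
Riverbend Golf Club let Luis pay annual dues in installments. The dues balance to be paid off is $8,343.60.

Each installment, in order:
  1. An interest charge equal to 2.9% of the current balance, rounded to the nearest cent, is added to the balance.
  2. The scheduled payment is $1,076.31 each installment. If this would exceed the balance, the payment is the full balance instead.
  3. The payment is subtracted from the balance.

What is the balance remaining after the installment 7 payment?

$1,969.78

Installment 1: opening $8,343.60; interest $241.96 → $8,585.56; payment $1,076.31; balance $7,509.25
Installment 2: opening $7,509.25; interest $217.77 → $7,727.02; payment $1,076.31; balance $6,650.71
Installment 3: opening $6,650.71; interest $192.87 → $6,843.58; payment $1,076.31; balance $5,767.27
Installment 4: opening $5,767.27; interest $167.25 → $5,934.52; payment $1,076.31; balance $4,858.21
Installment 5: opening $4,858.21; interest $140.89 → $4,999.10; payment $1,076.31; balance $3,922.79
Installment 6: opening $3,922.79; interest $113.76 → $4,036.55; payment $1,076.31; balance $2,960.24
Installment 7: opening $2,960.24; interest $85.85 → $3,046.09; payment $1,076.31; balance $1,969.78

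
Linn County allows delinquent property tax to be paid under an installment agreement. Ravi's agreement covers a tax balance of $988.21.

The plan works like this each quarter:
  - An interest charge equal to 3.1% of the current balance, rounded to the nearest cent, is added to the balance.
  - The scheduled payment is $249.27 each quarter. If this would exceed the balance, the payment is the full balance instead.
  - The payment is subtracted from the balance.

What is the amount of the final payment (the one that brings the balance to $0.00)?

Quarter 1: opening $988.21; interest $30.63 → $1,018.84; payment $249.27; balance $769.57
Quarter 2: opening $769.57; interest $23.86 → $793.43; payment $249.27; balance $544.16
Quarter 3: opening $544.16; interest $16.87 → $561.03; payment $249.27; balance $311.76
Quarter 4: opening $311.76; interest $9.66 → $321.42; payment $249.27; balance $72.15
Quarter 5: opening $72.15; interest $2.24 → $74.39; payment $74.39; balance $0.00

$74.39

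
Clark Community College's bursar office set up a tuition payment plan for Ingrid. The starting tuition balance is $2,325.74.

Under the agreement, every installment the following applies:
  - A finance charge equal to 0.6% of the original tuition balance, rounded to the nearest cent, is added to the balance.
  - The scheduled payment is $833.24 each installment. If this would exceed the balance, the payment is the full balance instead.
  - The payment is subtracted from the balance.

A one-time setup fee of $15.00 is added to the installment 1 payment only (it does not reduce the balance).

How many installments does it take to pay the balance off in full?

3

Installment 1: $2,325.74 +$13.95 interest = $2,339.69; pay $833.24 (+ $15.00 fee) → $1,506.45
Installment 2: $1,506.45 +$13.95 interest = $1,520.40; pay $833.24 → $687.16
Installment 3: $687.16 +$13.95 interest = $701.11; pay $701.11 → $0.00
Balance reaches $0.00 in installment 3.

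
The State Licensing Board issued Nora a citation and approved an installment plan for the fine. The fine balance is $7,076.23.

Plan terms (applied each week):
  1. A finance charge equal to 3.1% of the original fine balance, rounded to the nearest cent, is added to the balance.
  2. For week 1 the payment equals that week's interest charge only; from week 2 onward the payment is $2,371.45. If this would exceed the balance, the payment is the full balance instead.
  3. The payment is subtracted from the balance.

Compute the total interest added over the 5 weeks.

$1,096.80

Week 1: $7,076.23 +$219.36 interest = $7,295.59; pay $219.36 → $7,076.23
Week 2: $7,076.23 +$219.36 interest = $7,295.59; pay $2,371.45 → $4,924.14
Week 3: $4,924.14 +$219.36 interest = $5,143.50; pay $2,371.45 → $2,772.05
Week 4: $2,772.05 +$219.36 interest = $2,991.41; pay $2,371.45 → $619.96
Week 5: $619.96 +$219.36 interest = $839.32; pay $839.32 → $0.00
Total interest: $219.36 + $219.36 + $219.36 + $219.36 + $219.36 = $1,096.80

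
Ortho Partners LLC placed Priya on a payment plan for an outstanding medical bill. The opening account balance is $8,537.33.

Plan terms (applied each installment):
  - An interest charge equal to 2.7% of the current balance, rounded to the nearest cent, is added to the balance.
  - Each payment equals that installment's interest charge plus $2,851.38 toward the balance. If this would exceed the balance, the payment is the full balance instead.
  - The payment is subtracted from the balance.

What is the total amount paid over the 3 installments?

$8,997.89

Installment 1: $8,537.33 +$230.51 interest = $8,767.84; pay $3,081.89 → $5,685.95
Installment 2: $5,685.95 +$153.52 interest = $5,839.47; pay $3,004.90 → $2,834.57
Installment 3: $2,834.57 +$76.53 interest = $2,911.10; pay $2,911.10 → $0.00
Total paid: $8,997.89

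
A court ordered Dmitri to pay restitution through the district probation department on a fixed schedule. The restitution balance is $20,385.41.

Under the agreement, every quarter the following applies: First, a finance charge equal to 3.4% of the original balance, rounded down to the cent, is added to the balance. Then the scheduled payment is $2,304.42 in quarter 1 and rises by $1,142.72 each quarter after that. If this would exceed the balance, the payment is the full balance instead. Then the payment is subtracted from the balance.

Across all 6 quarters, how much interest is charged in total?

$4,158.60

Quarter 1: opening $20,385.41; interest $693.10 → $21,078.51; payment $2,304.42; balance $18,774.09
Quarter 2: opening $18,774.09; interest $693.10 → $19,467.19; payment $3,447.14; balance $16,020.05
Quarter 3: opening $16,020.05; interest $693.10 → $16,713.15; payment $4,589.86; balance $12,123.29
Quarter 4: opening $12,123.29; interest $693.10 → $12,816.39; payment $5,732.58; balance $7,083.81
Quarter 5: opening $7,083.81; interest $693.10 → $7,776.91; payment $6,875.30; balance $901.61
Quarter 6: opening $901.61; interest $693.10 → $1,594.71; payment $1,594.71; balance $0.00
Total interest: $693.10 + $693.10 + $693.10 + $693.10 + $693.10 + $693.10 = $4,158.60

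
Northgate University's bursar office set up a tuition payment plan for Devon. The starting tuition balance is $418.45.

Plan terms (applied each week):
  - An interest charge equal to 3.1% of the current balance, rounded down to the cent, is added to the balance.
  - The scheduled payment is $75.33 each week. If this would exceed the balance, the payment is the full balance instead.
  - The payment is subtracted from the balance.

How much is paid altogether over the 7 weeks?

Week 1: opening $418.45; interest $12.97 → $431.42; payment $75.33; balance $356.09
Week 2: opening $356.09; interest $11.03 → $367.12; payment $75.33; balance $291.79
Week 3: opening $291.79; interest $9.04 → $300.83; payment $75.33; balance $225.50
Week 4: opening $225.50; interest $6.99 → $232.49; payment $75.33; balance $157.16
Week 5: opening $157.16; interest $4.87 → $162.03; payment $75.33; balance $86.70
Week 6: opening $86.70; interest $2.68 → $89.38; payment $75.33; balance $14.05
Week 7: opening $14.05; interest $0.43 → $14.48; payment $14.48; balance $0.00
Total paid: $466.46

$466.46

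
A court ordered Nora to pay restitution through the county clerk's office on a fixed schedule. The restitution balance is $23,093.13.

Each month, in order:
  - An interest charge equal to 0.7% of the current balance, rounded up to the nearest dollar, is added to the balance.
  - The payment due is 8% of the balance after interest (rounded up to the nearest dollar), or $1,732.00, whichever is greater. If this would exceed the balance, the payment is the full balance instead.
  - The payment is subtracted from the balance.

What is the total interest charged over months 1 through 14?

Month 1: opening $23,093.13; interest $162.00 → $23,255.13; payment $1,861.00; balance $21,394.13
Month 2: opening $21,394.13; interest $150.00 → $21,544.13; payment $1,732.00; balance $19,812.13
Month 3: opening $19,812.13; interest $139.00 → $19,951.13; payment $1,732.00; balance $18,219.13
Month 4: opening $18,219.13; interest $128.00 → $18,347.13; payment $1,732.00; balance $16,615.13
Month 5: opening $16,615.13; interest $117.00 → $16,732.13; payment $1,732.00; balance $15,000.13
Month 6: opening $15,000.13; interest $106.00 → $15,106.13; payment $1,732.00; balance $13,374.13
Month 7: opening $13,374.13; interest $94.00 → $13,468.13; payment $1,732.00; balance $11,736.13
Month 8: opening $11,736.13; interest $83.00 → $11,819.13; payment $1,732.00; balance $10,087.13
Month 9: opening $10,087.13; interest $71.00 → $10,158.13; payment $1,732.00; balance $8,426.13
Month 10: opening $8,426.13; interest $59.00 → $8,485.13; payment $1,732.00; balance $6,753.13
Month 11: opening $6,753.13; interest $48.00 → $6,801.13; payment $1,732.00; balance $5,069.13
Month 12: opening $5,069.13; interest $36.00 → $5,105.13; payment $1,732.00; balance $3,373.13
Month 13: opening $3,373.13; interest $24.00 → $3,397.13; payment $1,732.00; balance $1,665.13
Month 14: opening $1,665.13; interest $12.00 → $1,677.13; payment $1,677.13; balance $0.00
Total interest: $162.00 + $150.00 + $139.00 + $128.00 + $117.00 + $106.00 + $94.00 + $83.00 + $71.00 + $59.00 + $48.00 + $36.00 + $24.00 + $12.00 = $1,229.00

$1,229.00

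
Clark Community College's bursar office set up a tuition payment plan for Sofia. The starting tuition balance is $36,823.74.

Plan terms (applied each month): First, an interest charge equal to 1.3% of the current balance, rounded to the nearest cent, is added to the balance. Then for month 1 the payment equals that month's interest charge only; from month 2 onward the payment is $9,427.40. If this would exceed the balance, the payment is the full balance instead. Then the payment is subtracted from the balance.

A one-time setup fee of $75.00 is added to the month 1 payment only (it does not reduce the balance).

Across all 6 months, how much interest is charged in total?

Month 1: opening $36,823.74; interest $478.71 → $37,302.45; payment $478.71 (+ $75.00 fee); balance $36,823.74
Month 2: opening $36,823.74; interest $478.71 → $37,302.45; payment $9,427.40; balance $27,875.05
Month 3: opening $27,875.05; interest $362.38 → $28,237.43; payment $9,427.40; balance $18,810.03
Month 4: opening $18,810.03; interest $244.53 → $19,054.56; payment $9,427.40; balance $9,627.16
Month 5: opening $9,627.16; interest $125.15 → $9,752.31; payment $9,427.40; balance $324.91
Month 6: opening $324.91; interest $4.22 → $329.13; payment $329.13; balance $0.00
Total interest: $478.71 + $478.71 + $362.38 + $244.53 + $125.15 + $4.22 = $1,693.70

$1,693.70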